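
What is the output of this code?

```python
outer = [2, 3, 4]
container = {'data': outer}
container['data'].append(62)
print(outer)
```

Key concept: dict holds reference to list.
Step by step:
`outer = [2, 3, 4]` → outer = [2, 3, 4]
`container = {'data': outer}` → container = {'data': [2, 3, 4]}
`container['data'].append(62)` → outer = [2, 3, 4, 62]; container = {'data': [2, 3, 4, 62]}
`print(outer)` → prints [2, 3, 4, 62]

Answer: [2, 3, 4, 62]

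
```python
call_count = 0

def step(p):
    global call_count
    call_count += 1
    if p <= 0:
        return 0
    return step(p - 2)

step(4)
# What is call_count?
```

Linear recursion stepping by 2: 3 calls from p=4 down to ≤0.

Answer: 3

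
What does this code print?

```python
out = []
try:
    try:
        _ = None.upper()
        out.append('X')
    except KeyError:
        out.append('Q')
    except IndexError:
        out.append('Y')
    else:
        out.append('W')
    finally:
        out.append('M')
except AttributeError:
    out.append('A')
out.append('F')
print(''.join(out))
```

Execution trace: 'M' (finally) → 'A' (outer except AttributeError) → 'F' (after the try/except). Output: MAF

Answer: MAF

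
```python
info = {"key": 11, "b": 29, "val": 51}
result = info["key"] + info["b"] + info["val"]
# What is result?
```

Trace:
`info = {"key": 11, "b": 29, "val": 51}` → info = {'key': 11, 'b': 29, 'val': 51}
`result = info["key"] + info["b"] + info["val"]` → result = 91
So result = 91

Answer: 91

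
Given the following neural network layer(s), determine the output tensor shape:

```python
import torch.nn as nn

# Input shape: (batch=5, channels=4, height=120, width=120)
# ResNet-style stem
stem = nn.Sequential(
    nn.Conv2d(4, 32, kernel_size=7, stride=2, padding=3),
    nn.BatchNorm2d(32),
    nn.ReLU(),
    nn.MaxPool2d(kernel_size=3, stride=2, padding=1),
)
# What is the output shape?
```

Input: (5, 4, 120, 120) -> after Conv2d 7x7 stride=2: (5, 32, 60, 60) -> Output: (5, 32, 30, 30)

Answer: (5, 32, 30, 30)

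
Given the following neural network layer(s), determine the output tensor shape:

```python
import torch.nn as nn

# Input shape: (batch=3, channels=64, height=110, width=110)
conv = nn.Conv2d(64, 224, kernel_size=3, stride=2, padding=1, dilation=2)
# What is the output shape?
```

Input: (3, 64, 110, 110) -> Output: (3, 224, 54, 54)

Answer: (3, 224, 54, 54)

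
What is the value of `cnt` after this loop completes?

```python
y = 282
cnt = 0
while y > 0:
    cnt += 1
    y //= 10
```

Count digits by repeated division by 10
`cnt` takes the values: 0 → 1 → 2 → 3

Answer: 3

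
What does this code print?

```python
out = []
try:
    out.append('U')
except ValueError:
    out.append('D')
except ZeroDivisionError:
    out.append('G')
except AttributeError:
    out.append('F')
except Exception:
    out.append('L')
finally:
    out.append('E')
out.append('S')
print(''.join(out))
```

Execution trace: 'U' (try body, no exception) → 'E' (finally) → 'S' (after the try/except). Output: UES

Answer: UES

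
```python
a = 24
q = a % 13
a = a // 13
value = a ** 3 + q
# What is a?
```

Trace:
`a = 24` → a = 24
`q = a % 13` → q = 11
`a = a // 13` → a = 1
`value = a ** 3 + q` → value = 12
So a = 1

Answer: 1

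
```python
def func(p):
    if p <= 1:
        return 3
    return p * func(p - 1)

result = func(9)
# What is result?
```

func(9) = 9 * 8 * 7 * 6 * 5 * 4 * 3 * 2 * 3 = 1088640

Answer: 1088640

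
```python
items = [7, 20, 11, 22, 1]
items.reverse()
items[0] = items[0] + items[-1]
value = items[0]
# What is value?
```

Trace:
`items = [7, 20, 11, 22, 1]` → items = [7, 20, 11, 22, 1]
`items.reverse()` → items = [1, 22, 11, 20, 7]
`items[0] = items[0] + items[-1]` → items = [8, 22, 11, 20, 7]
`value = items[0]` → value = 8
So value = 8

Answer: 8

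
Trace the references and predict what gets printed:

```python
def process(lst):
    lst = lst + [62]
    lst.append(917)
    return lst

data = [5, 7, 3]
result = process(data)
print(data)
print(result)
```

Key concept: rebinding parameter vs mutation.
Step by step:
`data = [5, 7, 3]` → data = [5, 7, 3]
`result = process(data)` → result = [5, 7, 3, 62, 917]
`print(data)` → prints [5, 7, 3]
`print(result)` → prints [5, 7, 3, 62, 917]

Answer:
[5, 7, 3]
[5, 7, 3, 62, 917]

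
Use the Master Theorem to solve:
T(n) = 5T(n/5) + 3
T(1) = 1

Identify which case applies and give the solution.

a=5, b=5, f(n)=3. log_5(5) = 1. Since c=0 < 1, Case 1 applies: T(n) = Θ(n^log_b(a)) = O(n).

Answer: O(n) - Case 1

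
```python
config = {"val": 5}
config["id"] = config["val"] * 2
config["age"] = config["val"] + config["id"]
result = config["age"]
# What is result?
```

Trace:
`config = {"val": 5}` → config = {'val': 5}
`config["id"] = config["val"] * 2` → config = {'val': 5, 'id': 10}
`config["age"] = config["val"] + config["id"]` → config = {'val': 5, 'id': 10, 'age': 15}
`result = config["age"]` → result = 15
So result = 15

Answer: 15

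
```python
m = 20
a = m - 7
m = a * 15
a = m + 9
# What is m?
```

Trace:
`m = 20` → m = 20
`a = m - 7` → a = 13
`m = a * 15` → m = 195
`a = m + 9` → a = 204
So m = 195

Answer: 195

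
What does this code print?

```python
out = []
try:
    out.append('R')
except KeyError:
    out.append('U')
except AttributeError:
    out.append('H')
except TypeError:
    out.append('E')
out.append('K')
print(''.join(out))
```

Execution trace: 'R' (try body, no exception) → 'K' (after the try/except). Output: RK

Answer: RK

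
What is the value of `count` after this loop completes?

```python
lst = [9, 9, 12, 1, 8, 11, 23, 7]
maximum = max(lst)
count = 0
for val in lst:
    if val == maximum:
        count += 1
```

Count of max value 23 in [9, 9, 12, 1, 8, 11, 23, 7]
`count` takes the values: 0 → 1

Answer: 1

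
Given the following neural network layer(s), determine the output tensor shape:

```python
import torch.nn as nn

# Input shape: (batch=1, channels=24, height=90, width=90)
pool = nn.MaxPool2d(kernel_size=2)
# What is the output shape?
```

Input: (1, 24, 90, 90) -> Output: (1, 24, 45, 45)

Answer: (1, 24, 45, 45)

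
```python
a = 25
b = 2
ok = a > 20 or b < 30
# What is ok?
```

Trace:
`a = 25` → a = 25
`b = 2` → b = 2
`ok = a > 20 or b < 30` → ok = True
So ok = True

Answer: True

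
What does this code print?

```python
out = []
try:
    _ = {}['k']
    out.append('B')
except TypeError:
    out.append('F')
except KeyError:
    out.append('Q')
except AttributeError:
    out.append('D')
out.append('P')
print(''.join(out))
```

Execution trace: 'Q' (except KeyError) → 'P' (after the try/except). Output: QP

Answer: QP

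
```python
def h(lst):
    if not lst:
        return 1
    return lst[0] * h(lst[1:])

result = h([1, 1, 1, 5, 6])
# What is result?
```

Product over [1, 1, 1, 5, 6] = 1 * 1 * 1 * 5 * 6 = 30

Answer: 30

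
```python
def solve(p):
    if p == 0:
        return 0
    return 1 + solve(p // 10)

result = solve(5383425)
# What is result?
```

Count of digits of 5383425: 7

Answer: 7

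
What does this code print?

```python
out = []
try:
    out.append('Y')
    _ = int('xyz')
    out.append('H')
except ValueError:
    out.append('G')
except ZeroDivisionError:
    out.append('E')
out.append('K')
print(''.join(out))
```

Execution trace: 'Y' (try body) → 'G' (except ValueError) → 'K' (after the try/except). Output: YGK

Answer: YGK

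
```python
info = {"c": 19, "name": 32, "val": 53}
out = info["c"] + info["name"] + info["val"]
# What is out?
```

Trace:
`info = {"c": 19, "name": 32, "val": 53}` → info = {'c': 19, 'name': 32, 'val': 53}
`out = info["c"] + info["name"] + info["val"]` → out = 104
So out = 104

Answer: 104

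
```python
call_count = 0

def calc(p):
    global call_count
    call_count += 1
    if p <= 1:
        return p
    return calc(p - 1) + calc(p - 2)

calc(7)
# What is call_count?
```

Calls(p) = 1 + Calls(p-1) + Calls(p-2); Calls(0)=Calls(1)=1. For p=7 this gives 41.

Answer: 41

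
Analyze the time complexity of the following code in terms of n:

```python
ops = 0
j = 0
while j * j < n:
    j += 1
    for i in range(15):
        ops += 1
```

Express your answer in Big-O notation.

Each loop level contributes: √n × 1. Multiplying the contributions gives O(√n).

Answer: O(√n)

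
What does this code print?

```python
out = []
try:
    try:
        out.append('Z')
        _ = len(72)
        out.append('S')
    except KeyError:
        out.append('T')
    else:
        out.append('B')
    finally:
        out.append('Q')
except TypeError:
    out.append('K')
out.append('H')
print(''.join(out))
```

Execution trace: 'Z' (inner try body) → 'Q' (inner finally) → 'K' (outer except TypeError) → 'H' (after the try/except). Output: ZQKH

Answer: ZQKH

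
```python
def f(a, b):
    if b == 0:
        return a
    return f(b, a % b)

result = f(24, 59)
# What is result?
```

f(24, 59) -> f(59, 24) -> f(24, 11) -> f(11, 2) -> f(2, 1) -> f(1, 0) -> 1

Answer: 1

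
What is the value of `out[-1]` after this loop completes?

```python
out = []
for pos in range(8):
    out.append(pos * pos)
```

Last element of squares 0 to 7
`out` takes the values: [] → [0] → [0, 1] → [0, 1, 4] → [0, 1, 4, 9] → [0, 1, 4, 9, 16] → [0, 1, 4, 9, 16, 25] → [0, 1, 4, 9, 16, 25, 36] → [0, 1, 4, 9, 16, 25, 36, 49]
So `out[-1]` = 49

Answer: 49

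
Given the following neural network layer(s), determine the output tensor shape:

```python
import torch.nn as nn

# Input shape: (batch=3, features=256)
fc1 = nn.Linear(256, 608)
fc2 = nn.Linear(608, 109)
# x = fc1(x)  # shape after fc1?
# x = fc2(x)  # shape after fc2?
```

Input: (3, 256) -> after fc1: (3, 608) -> Output: (3, 109)

Answer: (3, 109)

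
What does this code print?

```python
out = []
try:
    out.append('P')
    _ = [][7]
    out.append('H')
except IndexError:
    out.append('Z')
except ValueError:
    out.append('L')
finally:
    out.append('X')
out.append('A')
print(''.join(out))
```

Execution trace: 'P' (try body) → 'Z' (except IndexError) → 'X' (finally) → 'A' (after the try/except). Output: PZXA

Answer: PZXA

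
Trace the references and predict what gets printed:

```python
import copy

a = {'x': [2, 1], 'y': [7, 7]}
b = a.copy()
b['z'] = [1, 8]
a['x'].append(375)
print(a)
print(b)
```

Key concept: shallow copy of dict with mutable values.
Step by step:
`a = {'x': [2, 1], 'y': [7, 7]}` → a = {'x': [2, 1], 'y': [7, 7]}
`b = a.copy()` → b = {'x': [2, 1], 'y': [7, 7]}
`b['z'] = [1, 8]` → b = {'x': [2, 1], 'y': [7, 7], 'z': [1, 8]}
`a['x'].append(375)` → a = {'x': [2, 1, 375], 'y': [7, 7]}; b = {'x': [2, 1, 375], 'y': [7, 7], 'z': [1, 8]}
`print(a)` → prints {'x': [2, 1, 375], 'y': [7, 7]}
`print(b)` → prints {'x': [2, 1, 375], 'y': [7, 7], 'z': [1, 8]}

Answer:
{'x': [2, 1, 375], 'y': [7, 7]}
{'x': [2, 1, 375], 'y': [7, 7], 'z': [1, 8]}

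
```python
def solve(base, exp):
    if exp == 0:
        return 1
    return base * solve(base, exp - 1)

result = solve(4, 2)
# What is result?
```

solve(4, 2) = 4 * 4 = 16

Answer: 16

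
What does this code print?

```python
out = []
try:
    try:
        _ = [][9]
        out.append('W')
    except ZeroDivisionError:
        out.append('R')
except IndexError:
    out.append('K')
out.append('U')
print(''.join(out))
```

Execution trace: 'K' (outer except IndexError) → 'U' (after the try/except). Output: KU

Answer: KU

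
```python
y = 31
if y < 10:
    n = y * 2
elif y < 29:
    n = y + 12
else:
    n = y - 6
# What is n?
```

Trace:
`y = 31` → y = 31
`if y < 10: ...` → y < 10 is False, y < 29 is False, take else branch → n = 25
So n = 25

Answer: 25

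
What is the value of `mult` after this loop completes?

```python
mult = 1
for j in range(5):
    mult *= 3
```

3^5 = 243
`mult` takes the values: 1 → 3 → 9 → 27 → 81 → 243

Answer: 243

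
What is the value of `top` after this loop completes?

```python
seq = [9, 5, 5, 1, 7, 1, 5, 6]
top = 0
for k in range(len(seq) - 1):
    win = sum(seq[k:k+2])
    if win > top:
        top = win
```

Max sum of 2-element window in [9, 5, 5, 1, 7, 1, 5, 6]
`top` takes the values: 0 → 14

Answer: 14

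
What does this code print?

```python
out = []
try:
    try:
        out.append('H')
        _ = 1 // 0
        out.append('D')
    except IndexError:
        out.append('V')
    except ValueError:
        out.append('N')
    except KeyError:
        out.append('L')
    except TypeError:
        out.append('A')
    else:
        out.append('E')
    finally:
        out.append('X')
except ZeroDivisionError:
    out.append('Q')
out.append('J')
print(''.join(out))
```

Execution trace: 'H' (try body) → 'X' (finally) → 'Q' (outer except ZeroDivisionError) → 'J' (after the try/except). Output: HXQJ

Answer: HXQJ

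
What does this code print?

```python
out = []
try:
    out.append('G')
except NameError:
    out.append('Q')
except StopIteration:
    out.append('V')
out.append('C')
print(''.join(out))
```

Execution trace: 'G' (try body, no exception) → 'C' (after the try/except). Output: GC

Answer: GC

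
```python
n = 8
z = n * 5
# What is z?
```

Trace:
`n = 8` → n = 8
`z = n * 5` → z = 40
So z = 40

Answer: 40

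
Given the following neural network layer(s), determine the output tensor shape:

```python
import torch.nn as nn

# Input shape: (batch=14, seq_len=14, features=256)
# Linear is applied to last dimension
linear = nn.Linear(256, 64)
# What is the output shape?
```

Input: (14, 14, 256) -> Output: (14, 14, 64)

Answer: (14, 14, 64)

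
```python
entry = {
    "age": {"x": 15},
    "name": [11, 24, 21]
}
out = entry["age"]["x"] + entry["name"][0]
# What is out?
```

Trace:
`entry = { ...` → entry = {'age': {'x': 15}, 'name': [11, 24, 21]}
`out = entry["age"]["x"] + entry["name"][0]` → out = 26
So out = 26

Answer: 26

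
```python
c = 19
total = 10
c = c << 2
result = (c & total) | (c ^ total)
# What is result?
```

Trace:
`c = 19` → c = 19
`total = 10` → total = 10
`c = c << 2` → c = 76
`result = (c & total) | (c ^ total)` → result = 78
So result = 78

Answer: 78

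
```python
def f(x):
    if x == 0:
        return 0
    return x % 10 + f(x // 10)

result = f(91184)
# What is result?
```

Sum of digits of 91184: 4 + 8 + 1 + 1 + 9 = 23

Answer: 23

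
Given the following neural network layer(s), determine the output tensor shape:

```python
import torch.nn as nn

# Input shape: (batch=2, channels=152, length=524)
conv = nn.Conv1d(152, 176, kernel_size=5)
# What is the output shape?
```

Input: (2, 152, 524) -> Output: (2, 176, 520)

Answer: (2, 176, 520)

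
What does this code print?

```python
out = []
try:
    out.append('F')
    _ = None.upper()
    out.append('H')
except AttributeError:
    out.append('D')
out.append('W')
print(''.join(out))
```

Execution trace: 'F' (try body) → 'D' (except AttributeError) → 'W' (after the try/except). Output: FDW

Answer: FDW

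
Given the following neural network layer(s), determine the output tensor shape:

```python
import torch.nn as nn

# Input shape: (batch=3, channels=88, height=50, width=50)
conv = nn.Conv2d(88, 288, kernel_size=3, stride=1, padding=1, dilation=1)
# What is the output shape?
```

Input: (3, 88, 50, 50) -> Output: (3, 288, 50, 50)

Answer: (3, 288, 50, 50)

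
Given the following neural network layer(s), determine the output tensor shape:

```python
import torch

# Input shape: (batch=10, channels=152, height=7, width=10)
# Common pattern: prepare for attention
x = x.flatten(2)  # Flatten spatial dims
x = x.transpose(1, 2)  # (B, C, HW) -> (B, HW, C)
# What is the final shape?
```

Input: (10, 152, 7, 10) -> after flatten(2): (10, 152, 70) -> Output: (10, 70, 152)

Answer: (10, 70, 152)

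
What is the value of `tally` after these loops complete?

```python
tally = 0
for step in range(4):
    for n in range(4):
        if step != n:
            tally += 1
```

4² - 4 (exclude diagonal)
`tally` takes the values: 0 → 1 → 2 → 3 → 4 → 5 → 6 → 7 → 8 → 9 → 10 → 11 → 12

Answer: 12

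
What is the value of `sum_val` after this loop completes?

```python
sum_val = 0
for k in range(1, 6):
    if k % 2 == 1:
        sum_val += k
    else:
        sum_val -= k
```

Add odd, subtract even
`sum_val` takes the values: 0 → 1 → -1 → 2 → -2 → 3

Answer: 3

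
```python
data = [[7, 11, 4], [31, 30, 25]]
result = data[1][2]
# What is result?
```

Trace:
`data = [[7, 11, 4], [31, 30, 25]]` → data = [[7, 11, 4], [31, 30, 25]]
`result = data[1][2]` → result = 25
So result = 25

Answer: 25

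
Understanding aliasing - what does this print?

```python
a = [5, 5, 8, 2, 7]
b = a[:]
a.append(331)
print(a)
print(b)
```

Key concept: slice [:] creates copy.
Step by step:
`a = [5, 5, 8, 2, 7]` → a = [5, 5, 8, 2, 7]
`b = a[:]` → b = [5, 5, 8, 2, 7]
`a.append(331)` → a = [5, 5, 8, 2, 7, 331]
`print(a)` → prints [5, 5, 8, 2, 7, 331]
`print(b)` → prints [5, 5, 8, 2, 7]

Answer:
[5, 5, 8, 2, 7, 331]
[5, 5, 8, 2, 7]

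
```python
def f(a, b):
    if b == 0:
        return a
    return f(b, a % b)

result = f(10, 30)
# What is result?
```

f(10, 30) -> f(30, 10) -> f(10, 0) -> 10

Answer: 10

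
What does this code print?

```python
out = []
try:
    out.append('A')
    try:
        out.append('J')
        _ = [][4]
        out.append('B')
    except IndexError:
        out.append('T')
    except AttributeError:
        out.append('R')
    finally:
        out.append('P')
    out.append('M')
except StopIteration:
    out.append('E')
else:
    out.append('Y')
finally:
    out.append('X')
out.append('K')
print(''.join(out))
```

Execution trace: 'A' (try body) → 'J' (inner try body) → 'T' (inner except IndexError) → 'P' (inner finally) → 'M' (try body, no exception) → 'Y' (else) → 'X' (finally) → 'K' (after the try/except). Output: AJTPMYXK

Answer: AJTPMYXK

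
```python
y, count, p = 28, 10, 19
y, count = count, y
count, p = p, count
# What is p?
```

Trace:
`y, count, p = 28, 10, 19` → y = 28; count = 10; p = 19
`y, count = count, y` → y = 10; count = 28
`count, p = p, count` → count = 19; p = 28
So p = 28

Answer: 28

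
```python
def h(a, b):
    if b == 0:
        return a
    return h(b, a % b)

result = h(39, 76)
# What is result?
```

h(39, 76) -> h(76, 39) -> h(39, 37) -> h(37, 2) -> h(2, 1) -> h(1, 0) -> 1

Answer: 1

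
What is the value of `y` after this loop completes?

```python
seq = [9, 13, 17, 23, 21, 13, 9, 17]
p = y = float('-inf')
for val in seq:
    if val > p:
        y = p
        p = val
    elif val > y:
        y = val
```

Second largest (with repeats) in [9, 13, 17, 23, 21, 13, 9, 17]
`y` takes the values: -inf → 9 → 13 → 17 → 21

Answer: 21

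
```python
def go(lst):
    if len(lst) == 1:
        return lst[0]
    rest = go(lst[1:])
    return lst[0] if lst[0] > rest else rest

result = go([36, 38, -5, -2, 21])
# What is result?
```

Recursive max over [36, 38, -5, -2, 21] = 38

Answer: 38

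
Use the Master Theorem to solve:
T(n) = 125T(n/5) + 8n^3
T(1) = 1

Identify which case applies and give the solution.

a=125, b=5, f(n)=8n^3. log_5(125) = 3. Since c=3 = 3, Case 2 applies: T(n) = Θ(n^log_b(a) · log n) = O(n^3 log n).

Answer: O(n^3 log n) - Case 2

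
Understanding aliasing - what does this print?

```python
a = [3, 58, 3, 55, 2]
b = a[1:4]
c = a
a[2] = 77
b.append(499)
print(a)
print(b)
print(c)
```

Key concept: slice vs alias.
Step by step:
`a = [3, 58, 3, 55, 2]` → a = [3, 58, 3, 55, 2]
`b = a[1:4]` → b = [58, 3, 55]
`c = a` → c = [3, 58, 3, 55, 2] (same object as a)
`a[2] = 77` → a = [3, 58, 77, 55, 2] (same object as c); c = [3, 58, 77, 55, 2] (same object as a)
`b.append(499)` → b = [58, 3, 55, 499]
`print(a)` → prints [3, 58, 77, 55, 2]
`print(b)` → prints [58, 3, 55, 499]
`print(c)` → prints [3, 58, 77, 55, 2]

Answer:
[3, 58, 77, 55, 2]
[58, 3, 55, 499]
[3, 58, 77, 55, 2]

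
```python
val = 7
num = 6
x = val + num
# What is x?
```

Trace:
`val = 7` → val = 7
`num = 6` → num = 6
`x = val + num` → x = 13
So x = 13

Answer: 13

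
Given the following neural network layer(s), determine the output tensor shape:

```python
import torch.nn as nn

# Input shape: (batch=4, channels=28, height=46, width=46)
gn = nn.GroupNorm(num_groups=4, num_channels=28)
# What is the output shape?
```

Input: (4, 28, 46, 46) -> Output: (4, 28, 46, 46)

Answer: (4, 28, 46, 46)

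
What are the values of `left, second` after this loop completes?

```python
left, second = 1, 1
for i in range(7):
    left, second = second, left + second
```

Fibonacci: after 7 iterations
`left, second` takes the values: (1, 1) → (1, 2) → (2, 3) → (3, 5) → (5, 8) → (8, 13) → (13, 21) → (21, 34)

Answer: 21, 34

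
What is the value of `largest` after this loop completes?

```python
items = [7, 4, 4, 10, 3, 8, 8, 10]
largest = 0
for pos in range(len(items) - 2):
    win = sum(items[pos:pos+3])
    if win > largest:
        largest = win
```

Max sum of 3-element window in [7, 4, 4, 10, 3, 8, 8, 10]
`largest` takes the values: 0 → 15 → 18 → 21 → 26

Answer: 26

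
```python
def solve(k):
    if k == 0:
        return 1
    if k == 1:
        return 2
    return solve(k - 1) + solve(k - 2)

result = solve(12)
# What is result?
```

Build up from base cases: solve(0)=1, solve(1)=2, solve(2)=3, solve(3)=5, solve(4)=8, solve(5)=13, solve(6)=21, ..., solve(12)=377

Answer: 377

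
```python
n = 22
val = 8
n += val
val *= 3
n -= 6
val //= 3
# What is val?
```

Trace:
`n = 22` → n = 22
`val = 8` → val = 8
`n += val` → n = 30
`val *= 3` → val = 24
`n -= 6` → n = 24
`val //= 3` → val = 8
So val = 8

Answer: 8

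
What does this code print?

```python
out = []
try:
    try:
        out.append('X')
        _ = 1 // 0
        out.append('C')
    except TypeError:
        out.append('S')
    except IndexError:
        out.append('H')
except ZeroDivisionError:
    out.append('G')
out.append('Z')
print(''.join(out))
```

Execution trace: 'X' (try body) → 'G' (outer except ZeroDivisionError) → 'Z' (after the try/except). Output: XGZ

Answer: XGZ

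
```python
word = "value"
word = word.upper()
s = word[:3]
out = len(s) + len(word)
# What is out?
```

Trace:
`word = "value"` → word = 'value'
`word = word.upper()` → word = 'VALUE'
`s = word[:3]` → s = 'VAL'
`out = len(s) + len(word)` → out = 8
So out = 8

Answer: 8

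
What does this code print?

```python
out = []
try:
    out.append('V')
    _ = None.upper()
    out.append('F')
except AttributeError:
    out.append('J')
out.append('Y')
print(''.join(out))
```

Execution trace: 'V' (try body) → 'J' (except AttributeError) → 'Y' (after the try/except). Output: VJY

Answer: VJY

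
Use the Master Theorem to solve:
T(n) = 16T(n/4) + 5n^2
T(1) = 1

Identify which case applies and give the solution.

a=16, b=4, f(n)=5n^2. log_4(16) = 2. Since c=2 = 2, Case 2 applies: T(n) = Θ(n^log_b(a) · log n) = O(n^2 log n).

Answer: O(n^2 log n) - Case 2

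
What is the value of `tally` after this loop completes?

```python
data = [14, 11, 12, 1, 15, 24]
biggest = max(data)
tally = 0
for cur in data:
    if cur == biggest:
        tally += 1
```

Count of max value 24 in [14, 11, 12, 1, 15, 24]
`tally` takes the values: 0 → 1

Answer: 1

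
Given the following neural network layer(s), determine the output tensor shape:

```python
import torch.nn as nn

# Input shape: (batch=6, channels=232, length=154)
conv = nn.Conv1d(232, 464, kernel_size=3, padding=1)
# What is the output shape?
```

Input: (6, 232, 154) -> Output: (6, 464, 154)

Answer: (6, 464, 154)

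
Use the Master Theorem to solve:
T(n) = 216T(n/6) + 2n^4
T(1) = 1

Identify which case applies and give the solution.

a=216, b=6, f(n)=2n^4. log_6(216) = 3. Since c=4 > 3 and the regularity condition holds (216(n/6)^4 = (216/6^4)n^4 with 216/6^4 < 1), Case 3 applies: T(n) = Θ(f(n)) = O(n^4).

Answer: O(n^4) - Case 3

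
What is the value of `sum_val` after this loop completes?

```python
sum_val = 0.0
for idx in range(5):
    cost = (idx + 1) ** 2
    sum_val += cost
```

Sum of squared losses 1² + 2² + ... + 5²
`sum_val` takes the values: 0.0 → 1.0 → 5.0 → 14.0 → 30.0 → 55.0

Answer: 55.0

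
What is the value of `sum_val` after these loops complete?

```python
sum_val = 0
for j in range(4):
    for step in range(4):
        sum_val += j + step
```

Sum of all j+step for j,step in 4x4
`sum_val` takes the values: 0 → 1 → 3 → 6 → 7 → 9 → 12 → 16 → 18 → 21 → 25 → 30 → 33 → 37 → 42 → 48

Answer: 48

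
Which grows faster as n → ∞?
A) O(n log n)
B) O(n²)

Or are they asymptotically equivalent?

O(n log n) vs O(n²): Higher order terms dominate.

Answer: B) O(n²) grows faster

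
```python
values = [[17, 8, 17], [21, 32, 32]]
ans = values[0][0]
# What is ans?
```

Trace:
`values = [[17, 8, 17], [21, 32, 32]]` → values = [[17, 8, 17], [21, 32, 32]]
`ans = values[0][0]` → ans = 17
So ans = 17

Answer: 17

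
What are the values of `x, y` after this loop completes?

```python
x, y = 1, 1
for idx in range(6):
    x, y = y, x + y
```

Fibonacci: after 6 iterations
`x, y` takes the values: (1, 1) → (1, 2) → (2, 3) → (3, 5) → (5, 8) → (8, 13) → (13, 21)

Answer: 13, 21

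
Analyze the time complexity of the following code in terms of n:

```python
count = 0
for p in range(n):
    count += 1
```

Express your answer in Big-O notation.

Each loop level contributes: n. Multiplying the contributions gives O(n).

Answer: O(n)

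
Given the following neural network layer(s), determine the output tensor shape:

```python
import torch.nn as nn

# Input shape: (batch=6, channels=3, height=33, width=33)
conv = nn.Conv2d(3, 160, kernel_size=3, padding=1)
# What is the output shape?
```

Input: (6, 3, 33, 33) -> Output: (6, 160, 33, 33)

Answer: (6, 160, 33, 33)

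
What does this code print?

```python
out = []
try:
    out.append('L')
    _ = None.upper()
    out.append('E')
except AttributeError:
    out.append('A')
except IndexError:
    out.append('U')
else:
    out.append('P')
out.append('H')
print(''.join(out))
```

Execution trace: 'L' (try body) → 'A' (except AttributeError) → 'H' (after the try/except). Output: LAH

Answer: LAH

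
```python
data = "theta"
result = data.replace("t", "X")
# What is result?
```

Trace:
`data = "theta"` → data = 'theta'
`result = data.replace("t", "X")` → result = 'XheXa'
So result = 'XheXa'

Answer: 'XheXa'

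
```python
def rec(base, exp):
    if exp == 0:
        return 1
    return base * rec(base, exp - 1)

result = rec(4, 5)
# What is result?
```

rec(4, 5) = 4 * 4 * 4 * 4 * 4 = 1024

Answer: 1024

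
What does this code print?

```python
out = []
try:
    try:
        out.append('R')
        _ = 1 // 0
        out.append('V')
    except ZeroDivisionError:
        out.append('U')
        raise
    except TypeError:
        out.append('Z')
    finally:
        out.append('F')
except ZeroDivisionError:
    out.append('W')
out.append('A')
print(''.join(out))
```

Execution trace: 'R' (inner try body) → 'U' (inner except ZeroDivisionError) → 'F' (inner finally) → 'W' (outer except ZeroDivisionError) → 'A' (after the try/except). Output: RUFWA

Answer: RUFWA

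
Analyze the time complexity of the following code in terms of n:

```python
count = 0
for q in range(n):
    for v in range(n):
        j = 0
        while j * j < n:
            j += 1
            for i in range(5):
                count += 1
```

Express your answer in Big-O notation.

Each loop level contributes: n × n × √n × 1. Multiplying the contributions gives O(n^2√n).

Answer: O(n^2√n)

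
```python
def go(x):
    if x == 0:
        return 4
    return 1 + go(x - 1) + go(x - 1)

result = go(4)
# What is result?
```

go(x) = 1 + 2·go(x-1), go(0)=4. Closed form: (4+1)·2^4 - 1 = 79.

Answer: 79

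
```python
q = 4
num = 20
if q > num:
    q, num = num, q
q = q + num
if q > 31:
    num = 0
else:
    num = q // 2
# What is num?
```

Trace:
`q = 4` → q = 4
`num = 20` → num = 20
`if q > num: ...` → q > num is False → no variable changes
`q = q + num` → q = 24
`if q > 31: ...` → q > 31 is False, take else branch → num = 12
So num = 12

Answer: 12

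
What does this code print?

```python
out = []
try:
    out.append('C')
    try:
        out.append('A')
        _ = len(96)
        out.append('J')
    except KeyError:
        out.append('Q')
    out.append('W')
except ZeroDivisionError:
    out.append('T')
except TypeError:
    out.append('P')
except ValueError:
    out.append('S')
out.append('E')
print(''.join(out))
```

Execution trace: 'C' (try body) → 'A' (inner try body) → 'P' (except TypeError) → 'E' (after the try/except). Output: CAPE

Answer: CAPE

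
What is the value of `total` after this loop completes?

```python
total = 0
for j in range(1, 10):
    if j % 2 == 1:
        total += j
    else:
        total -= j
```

Add odd, subtract even
`total` takes the values: 0 → 1 → -1 → 2 → -2 → 3 → -3 → 4 → -4 → 5

Answer: 5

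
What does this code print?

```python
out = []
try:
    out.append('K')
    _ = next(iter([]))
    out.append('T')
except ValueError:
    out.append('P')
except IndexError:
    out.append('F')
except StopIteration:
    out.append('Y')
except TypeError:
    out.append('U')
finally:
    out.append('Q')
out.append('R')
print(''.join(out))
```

Execution trace: 'K' (try body) → 'Y' (except StopIteration) → 'Q' (finally) → 'R' (after the try/except). Output: KYQR

Answer: KYQR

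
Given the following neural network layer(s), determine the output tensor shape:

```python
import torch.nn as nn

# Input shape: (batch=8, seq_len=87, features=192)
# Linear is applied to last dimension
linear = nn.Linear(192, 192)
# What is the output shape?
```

Input: (8, 87, 192) -> Output: (8, 87, 192)

Answer: (8, 87, 192)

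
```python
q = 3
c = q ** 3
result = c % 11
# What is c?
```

Trace:
`q = 3` → q = 3
`c = q ** 3` → c = 27
`result = c % 11` → result = 5
So c = 27

Answer: 27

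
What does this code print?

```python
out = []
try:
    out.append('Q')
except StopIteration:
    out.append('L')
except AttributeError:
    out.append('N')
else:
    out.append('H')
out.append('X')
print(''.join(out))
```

Execution trace: 'Q' (try body, no exception) → 'H' (else) → 'X' (after the try/except). Output: QHX

Answer: QHX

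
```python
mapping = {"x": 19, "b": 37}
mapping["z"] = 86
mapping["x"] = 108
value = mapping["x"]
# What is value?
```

Trace:
`mapping = {"x": 19, "b": 37}` → mapping = {'x': 19, 'b': 37}
`mapping["z"] = 86` → mapping = {'x': 19, 'b': 37, 'z': 86}
`mapping["x"] = 108` → mapping = {'x': 108, 'b': 37, 'z': 86}
`value = mapping["x"]` → value = 108
So value = 108

Answer: 108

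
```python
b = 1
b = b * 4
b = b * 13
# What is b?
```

Trace:
`b = 1` → b = 1
`b = b * 4` → b = 4
`b = b * 13` → b = 52
So b = 52

Answer: 52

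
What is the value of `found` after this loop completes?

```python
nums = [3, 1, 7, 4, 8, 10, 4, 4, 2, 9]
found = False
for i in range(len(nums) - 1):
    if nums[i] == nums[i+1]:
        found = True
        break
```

Check consecutive duplicates in [3, 1, 7, 4, 8, 10, 4, 4, 2, 9]
`found` takes the values: False → True

Answer: True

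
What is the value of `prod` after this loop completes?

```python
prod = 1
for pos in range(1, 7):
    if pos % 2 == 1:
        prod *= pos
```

Product of odd numbers 1 to 6
`prod` takes the values: 1 → 3 → 15

Answer: 15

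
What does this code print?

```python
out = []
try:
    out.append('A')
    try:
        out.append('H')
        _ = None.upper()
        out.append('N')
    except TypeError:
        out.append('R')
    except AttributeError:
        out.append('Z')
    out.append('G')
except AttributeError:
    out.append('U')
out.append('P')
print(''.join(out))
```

Execution trace: 'A' (try body) → 'H' (inner try body) → 'Z' (inner except AttributeError) → 'G' (try body, no exception) → 'P' (after the try/except). Output: AHZGP

Answer: AHZGP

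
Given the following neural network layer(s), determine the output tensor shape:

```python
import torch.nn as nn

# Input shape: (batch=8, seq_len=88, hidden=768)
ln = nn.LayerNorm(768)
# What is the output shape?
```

Input: (8, 88, 768) -> Output: (8, 88, 768)

Answer: (8, 88, 768)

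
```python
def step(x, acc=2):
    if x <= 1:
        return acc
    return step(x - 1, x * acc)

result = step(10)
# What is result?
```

Accumulator trace (n, acc): (10, 2) -> (9, 20) -> (8, 180) -> (7, 1440) -> (6, 10080) -> (5, 60480) -> (4, 302400) -> (3, 1209600) -> (2, 3628800) -> (1, 7257600) -> return 7257600

Answer: 7257600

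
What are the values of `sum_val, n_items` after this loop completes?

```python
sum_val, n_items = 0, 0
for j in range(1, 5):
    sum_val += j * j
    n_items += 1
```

Sum of squares and count
`sum_val, n_items` takes the values: (0, 0) → (1, 0) → (1, 1) → (5, 1) → (5, 2) → (14, 2) → (14, 3) → (30, 3) → (30, 4)

Answer: 30, 4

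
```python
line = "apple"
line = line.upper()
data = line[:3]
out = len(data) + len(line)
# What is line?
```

Trace:
`line = "apple"` → line = 'apple'
`line = line.upper()` → line = 'APPLE'
`data = line[:3]` → data = 'APP'
`out = len(data) + len(line)` → out = 8
So line = 'APPLE'

Answer: 'APPLE'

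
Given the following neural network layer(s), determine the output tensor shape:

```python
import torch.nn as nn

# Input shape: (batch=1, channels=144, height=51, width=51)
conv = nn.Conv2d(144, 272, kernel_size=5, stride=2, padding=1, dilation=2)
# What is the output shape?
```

Input: (1, 144, 51, 51) -> Output: (1, 272, 23, 23)

Answer: (1, 272, 23, 23)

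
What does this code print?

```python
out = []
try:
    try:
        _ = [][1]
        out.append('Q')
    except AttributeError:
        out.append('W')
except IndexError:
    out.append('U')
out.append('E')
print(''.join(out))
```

Execution trace: 'U' (outer except IndexError) → 'E' (after the try/except). Output: UE

Answer: UE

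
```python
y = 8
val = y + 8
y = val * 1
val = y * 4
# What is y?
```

Trace:
`y = 8` → y = 8
`val = y + 8` → val = 16
`y = val * 1` → y = 16
`val = y * 4` → val = 64
So y = 16

Answer: 16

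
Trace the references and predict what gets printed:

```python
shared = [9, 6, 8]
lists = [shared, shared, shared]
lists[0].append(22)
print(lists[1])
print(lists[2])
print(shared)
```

Key concept: list of same reference.
Step by step:
`shared = [9, 6, 8]` → shared = [9, 6, 8]
`lists = [shared, shared, shared]` → lists = [[9, 6, 8], [9, 6, 8], [9, 6, 8]]
`lists[0].append(22)` → shared = [9, 6, 8, 22]; lists = [[9, 6, 8, 22], [9, 6, 8, 22], [9, 6, 8, 22]]
`print(lists[1])` → prints [9, 6, 8, 22]
`print(lists[2])` → prints [9, 6, 8, 22]
`print(shared)` → prints [9, 6, 8, 22]

Answer:
[9, 6, 8, 22]
[9, 6, 8, 22]
[9, 6, 8, 22]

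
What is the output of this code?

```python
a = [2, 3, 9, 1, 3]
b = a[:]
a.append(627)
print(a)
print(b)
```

Key concept: slice [:] creates copy.
Step by step:
`a = [2, 3, 9, 1, 3]` → a = [2, 3, 9, 1, 3]
`b = a[:]` → b = [2, 3, 9, 1, 3]
`a.append(627)` → a = [2, 3, 9, 1, 3, 627]
`print(a)` → prints [2, 3, 9, 1, 3, 627]
`print(b)` → prints [2, 3, 9, 1, 3]

Answer:
[2, 3, 9, 1, 3, 627]
[2, 3, 9, 1, 3]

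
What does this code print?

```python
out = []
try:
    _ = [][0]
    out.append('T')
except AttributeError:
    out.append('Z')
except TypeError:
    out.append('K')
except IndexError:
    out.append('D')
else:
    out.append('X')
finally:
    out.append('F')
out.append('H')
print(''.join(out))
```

Execution trace: 'D' (except IndexError) → 'F' (finally) → 'H' (after the try/except). Output: DFH

Answer: DFH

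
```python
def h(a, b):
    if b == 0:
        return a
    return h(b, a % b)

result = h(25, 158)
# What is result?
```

h(25, 158) -> h(158, 25) -> h(25, 8) -> h(8, 1) -> h(1, 0) -> 1

Answer: 1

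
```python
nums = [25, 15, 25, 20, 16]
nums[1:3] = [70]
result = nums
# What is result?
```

Trace:
`nums = [25, 15, 25, 20, 16]` → nums = [25, 15, 25, 20, 16]
`nums[1:3] = [70]` → nums = [25, 70, 20, 16]
`result = nums` → result = [25, 70, 20, 16]
So result = [25, 70, 20, 16]

Answer: [25, 70, 20, 16]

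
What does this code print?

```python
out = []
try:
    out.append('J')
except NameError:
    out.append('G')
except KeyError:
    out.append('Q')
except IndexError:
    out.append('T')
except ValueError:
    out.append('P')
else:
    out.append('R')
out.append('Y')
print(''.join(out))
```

Execution trace: 'J' (try body, no exception) → 'R' (else) → 'Y' (after the try/except). Output: JRY

Answer: JRY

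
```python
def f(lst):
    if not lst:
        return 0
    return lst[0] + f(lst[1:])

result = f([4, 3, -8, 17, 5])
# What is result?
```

4 + 3 + (-8) + 17 + 5 + 0 = 21

Answer: 21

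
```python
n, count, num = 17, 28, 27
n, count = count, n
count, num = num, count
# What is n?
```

Trace:
`n, count, num = 17, 28, 27` → n = 17; count = 28; num = 27
`n, count = count, n` → n = 28; count = 17
`count, num = num, count` → count = 27; num = 17
So n = 28

Answer: 28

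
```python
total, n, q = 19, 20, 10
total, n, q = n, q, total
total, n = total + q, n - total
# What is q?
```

Trace:
`total, n, q = 19, 20, 10` → total = 19; n = 20; q = 10
`total, n, q = n, q, total` → total = 20; n = 10; q = 19
`total, n = total + q, n - total` → total = 39; n = -10
So q = 19

Answer: 19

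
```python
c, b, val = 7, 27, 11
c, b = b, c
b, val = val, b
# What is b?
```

Trace:
`c, b, val = 7, 27, 11` → c = 7; b = 27; val = 11
`c, b = b, c` → c = 27; b = 7
`b, val = val, b` → b = 11; val = 7
So b = 11

Answer: 11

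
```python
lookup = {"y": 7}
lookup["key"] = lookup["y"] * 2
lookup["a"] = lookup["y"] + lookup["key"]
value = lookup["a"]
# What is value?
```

Trace:
`lookup = {"y": 7}` → lookup = {'y': 7}
`lookup["key"] = lookup["y"] * 2` → lookup = {'y': 7, 'key': 14}
`lookup["a"] = lookup["y"] + lookup["key"]` → lookup = {'y': 7, 'key': 14, 'a': 21}
`value = lookup["a"]` → value = 21
So value = 21

Answer: 21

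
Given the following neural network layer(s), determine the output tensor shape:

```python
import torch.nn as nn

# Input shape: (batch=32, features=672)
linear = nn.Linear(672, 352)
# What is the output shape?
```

Input: (32, 672) -> Output: (32, 352)

Answer: (32, 352)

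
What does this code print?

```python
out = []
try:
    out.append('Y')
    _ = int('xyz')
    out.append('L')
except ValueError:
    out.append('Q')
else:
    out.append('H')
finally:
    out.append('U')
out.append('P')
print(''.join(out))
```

Execution trace: 'Y' (try body) → 'Q' (except ValueError) → 'U' (finally) → 'P' (after the try/except). Output: YQUP

Answer: YQUP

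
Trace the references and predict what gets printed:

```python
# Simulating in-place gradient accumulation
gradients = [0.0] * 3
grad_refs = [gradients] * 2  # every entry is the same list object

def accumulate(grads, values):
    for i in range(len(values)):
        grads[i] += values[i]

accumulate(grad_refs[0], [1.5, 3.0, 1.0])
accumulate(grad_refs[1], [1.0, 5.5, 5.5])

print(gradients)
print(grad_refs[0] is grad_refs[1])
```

Key concept: gradient accumulation aliasing.
Step by step:
`gradients = [0.0] * 3` → gradients = [0.0, 0.0, 0.0]
`grad_refs = [gradients] * 2` → grad_refs = [[0.0, 0.0, 0.0], [0.0, 0.0, 0.0]]
`accumulate(grad_refs[0], [1.5, 3.0, 1.0])` → gradients = [1.5, 3.0, 1.0]; grad_refs = [[1.5, 3.0, 1.0], [1.5, 3.0, 1.0]]
`accumulate(grad_refs[1], [1.0, 5.5, 5.5])` → gradients = [2.5, 8.5, 6.5]; grad_refs = [[2.5, 8.5, 6.5], [2.5, 8.5, 6.5]]
`print(gradients)` → prints [2.5, 8.5, 6.5]
`print(grad_refs[0] is grad_refs[1])` → prints True

Answer:
[2.5, 8.5, 6.5]
True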